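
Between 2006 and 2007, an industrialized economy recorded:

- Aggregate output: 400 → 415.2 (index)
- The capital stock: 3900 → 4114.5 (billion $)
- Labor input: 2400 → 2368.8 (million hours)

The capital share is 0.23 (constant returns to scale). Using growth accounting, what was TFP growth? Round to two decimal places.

Aggregate output growth = (415.2 − 400) / 400 = 3.8%.
The capital stock growth = (4114.5 − 3900) / 3900 = 5.5%.
Labor input growth = (2368.8 − 2400) / 2400 = -1.3%.
Labor's share = 1 − 0.23 = 0.77.
The capital stock: 0.23 × 5.5 = 1.265 pp.
Labor input: 0.77 × (-1.3) = -1.001 pp.
TFP growth = 3.8 − 0.264 = 3.536%.

3.54%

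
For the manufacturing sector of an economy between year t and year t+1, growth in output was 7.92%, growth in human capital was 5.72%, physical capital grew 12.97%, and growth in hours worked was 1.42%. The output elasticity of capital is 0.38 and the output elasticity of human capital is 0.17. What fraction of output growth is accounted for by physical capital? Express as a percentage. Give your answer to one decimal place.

Physical capital contributed 0.38 × 12.97 = 4.9286 pp.
Share of growth = 4.9286 / 7.92 × 100 = 62.23%.

Physical capital accounted for 62.2% of growth.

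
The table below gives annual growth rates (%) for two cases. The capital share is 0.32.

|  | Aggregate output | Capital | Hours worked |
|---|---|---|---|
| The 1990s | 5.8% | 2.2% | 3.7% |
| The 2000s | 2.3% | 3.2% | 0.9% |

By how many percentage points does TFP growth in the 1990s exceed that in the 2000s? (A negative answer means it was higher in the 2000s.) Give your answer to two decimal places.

Labor's share = 1 − 0.32 = 0.68.
The 1990s: TFP = 5.8 − 0.704 − 2.516 = 2.58%.
The 2000s: TFP = 2.3 − 1.024 − 0.612 = 0.664%.
Difference = 2.58 − (0.664) = 1.916 pp.

1.92 percentage points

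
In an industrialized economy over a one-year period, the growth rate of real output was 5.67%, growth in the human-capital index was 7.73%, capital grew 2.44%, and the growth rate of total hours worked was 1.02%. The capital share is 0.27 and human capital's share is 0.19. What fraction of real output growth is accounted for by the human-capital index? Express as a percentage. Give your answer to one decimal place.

25.9%

The human-capital index contributed 0.19 × 7.73 = 1.4687 pp.
Share of growth = 1.4687 / 5.67 × 100 = 25.903%.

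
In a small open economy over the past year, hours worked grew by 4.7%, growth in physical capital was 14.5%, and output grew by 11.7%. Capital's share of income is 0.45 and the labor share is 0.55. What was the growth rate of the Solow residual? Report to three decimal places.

Labor's share = 1 − 0.45 = 0.55.
Physical capital: 0.45 × 14.5 = 6.525 pp.
Hours worked: 0.55 × 4.7 = 2.585 pp.
TFP growth = 11.7 − 9.11 = 2.59%.

The Solow residual grew 2.590%.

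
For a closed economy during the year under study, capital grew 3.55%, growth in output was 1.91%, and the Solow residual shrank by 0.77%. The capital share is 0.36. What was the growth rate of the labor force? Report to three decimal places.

2.191%

Labor's share = 1 − 0.36 = 0.64.
gY = gA + 0.36×3.55 + 0.64×g.
0.64×g = 1.91 + 0.77 − 1.278 = 1.402.
g = 1.402 / 0.64 = 2.19063%.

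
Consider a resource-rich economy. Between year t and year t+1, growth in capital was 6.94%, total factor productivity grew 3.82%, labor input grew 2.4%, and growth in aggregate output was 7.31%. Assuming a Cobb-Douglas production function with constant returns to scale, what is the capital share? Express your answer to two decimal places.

gY = gA + α·gK + (1−α)·gL, so gY − gA − gL = α(gK − gL).
7.31 − 3.82 − 2.4 = α × (6.94 − 2.4).
1.09 = 4.54 α, so α = 0.2401.

0.24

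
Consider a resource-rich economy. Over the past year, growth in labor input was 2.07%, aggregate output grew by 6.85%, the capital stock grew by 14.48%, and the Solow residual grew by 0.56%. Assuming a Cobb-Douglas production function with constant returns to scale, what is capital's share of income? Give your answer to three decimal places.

gY = gA + α·gK + (1−α)·gL, so gY − gA − gL = α(gK − gL).
6.85 − 0.56 − 2.07 = α × (14.48 − 2.07).
4.22 = 12.41 α, so α = 0.34005.

Capital's share of income is 0.340.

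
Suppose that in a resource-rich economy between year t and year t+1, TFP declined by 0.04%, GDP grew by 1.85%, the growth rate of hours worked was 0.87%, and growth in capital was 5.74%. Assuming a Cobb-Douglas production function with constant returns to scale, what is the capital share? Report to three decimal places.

The capital share is 0.209.

gY = gA + α·gK + (1−α)·gL, so gY − gA − gL = α(gK − gL).
1.85 + 0.04 − 0.87 = α × (5.74 − 0.87).
1.02 = 4.87 α, so α = 0.20945.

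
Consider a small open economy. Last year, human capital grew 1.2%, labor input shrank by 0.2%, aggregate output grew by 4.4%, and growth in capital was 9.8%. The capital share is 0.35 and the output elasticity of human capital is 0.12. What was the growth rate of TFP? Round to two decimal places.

0.93%

Labor's share = 1 − 0.35 − 0.12 = 0.53.
Capital: 0.35 × 9.8 = 3.43 pp.
Human capital: 0.12 × 1.2 = 0.144 pp.
Labor input: 0.53 × (-0.2) = -0.106 pp.
TFP growth = 4.4 − 3.468 = 0.932%.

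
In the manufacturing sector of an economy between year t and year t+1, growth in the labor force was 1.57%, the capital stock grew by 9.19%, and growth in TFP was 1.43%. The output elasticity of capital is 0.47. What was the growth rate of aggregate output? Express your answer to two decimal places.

6.58%

Labor's share = 1 − 0.47 = 0.53.
The capital stock: 0.47 × 9.19 = 4.3193 pp.
The labor force: 0.53 × 1.57 = 0.8321 pp.
Output growth = 1.43 + 5.1514 = 6.5814%.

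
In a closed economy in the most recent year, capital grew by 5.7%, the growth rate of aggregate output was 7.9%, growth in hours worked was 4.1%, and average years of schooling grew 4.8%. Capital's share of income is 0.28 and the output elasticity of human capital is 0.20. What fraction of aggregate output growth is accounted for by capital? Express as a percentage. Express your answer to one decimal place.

Capital contributed 0.28 × 5.7 = 1.596 pp.
Share of growth = 1.596 / 7.9 × 100 = 20.203%.

Capital accounted for 20.2% of growth.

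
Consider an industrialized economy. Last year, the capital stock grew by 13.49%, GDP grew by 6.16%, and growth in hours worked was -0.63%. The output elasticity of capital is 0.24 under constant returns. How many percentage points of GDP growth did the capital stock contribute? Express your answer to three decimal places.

3.238 percentage points

Contribution = share × growth = 0.24 × 13.49 = 3.2376 pp.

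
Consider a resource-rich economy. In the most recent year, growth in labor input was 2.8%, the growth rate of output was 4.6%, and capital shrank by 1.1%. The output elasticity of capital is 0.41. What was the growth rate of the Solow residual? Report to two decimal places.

Labor's share = 1 − 0.41 = 0.59.
Capital: 0.41 × (-1.1) = -0.451 pp.
Labor input: 0.59 × 2.8 = 1.652 pp.
TFP growth = 4.6 − 1.201 = 3.399%.

The Solow residual growth was 3.40%.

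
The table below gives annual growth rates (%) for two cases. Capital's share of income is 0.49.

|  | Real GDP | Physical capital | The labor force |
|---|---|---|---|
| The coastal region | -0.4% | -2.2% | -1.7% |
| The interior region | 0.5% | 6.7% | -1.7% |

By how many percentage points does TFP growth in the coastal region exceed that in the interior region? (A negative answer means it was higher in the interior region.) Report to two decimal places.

Labor's share = 1 − 0.49 = 0.51.
The coastal region: TFP = -0.4 + 1.078 + 0.867 = 1.545%.
The interior region: TFP = 0.5 − 3.283 + 0.867 = -1.916%.
Difference = 1.545 − (-1.916) = 3.461 pp.

3.46 percentage points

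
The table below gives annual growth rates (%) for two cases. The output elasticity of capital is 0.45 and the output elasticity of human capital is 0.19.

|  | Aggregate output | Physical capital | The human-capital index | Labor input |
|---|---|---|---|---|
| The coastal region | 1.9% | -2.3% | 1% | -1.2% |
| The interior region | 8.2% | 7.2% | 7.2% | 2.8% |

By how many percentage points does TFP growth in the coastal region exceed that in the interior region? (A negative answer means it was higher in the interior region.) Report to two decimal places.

Labor's share = 1 − 0.45 − 0.19 = 0.36.
The coastal region: TFP = 1.9 + 1.035 − 0.19 + 0.432 = 3.177%.
The interior region: TFP = 8.2 − 3.24 − 1.368 − 1.008 = 2.584%.
Difference = 3.177 − (2.584) = 0.593 pp.

0.59 percentage points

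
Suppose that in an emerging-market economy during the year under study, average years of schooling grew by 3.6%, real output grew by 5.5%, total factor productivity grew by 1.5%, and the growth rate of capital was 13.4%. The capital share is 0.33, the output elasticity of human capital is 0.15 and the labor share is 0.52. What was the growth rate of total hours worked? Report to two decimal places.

-1.85%

Labor's share = 1 − 0.33 − 0.15 = 0.52.
gY = gA + 0.33×13.4 + 0.15×3.6 + 0.52×g.
0.52×g = 5.5 − 1.5 − 4.962 = -0.962.
g = -0.962 / 0.52 = -1.85%.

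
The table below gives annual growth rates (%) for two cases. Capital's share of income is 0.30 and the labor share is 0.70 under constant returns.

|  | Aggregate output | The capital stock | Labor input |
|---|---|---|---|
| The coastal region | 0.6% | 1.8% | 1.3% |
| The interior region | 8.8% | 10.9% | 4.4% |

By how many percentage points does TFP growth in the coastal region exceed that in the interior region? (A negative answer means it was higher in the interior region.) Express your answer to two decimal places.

Labor's share = 1 − 0.3 = 0.7.
The coastal region: TFP = 0.6 − 0.54 − 0.91 = -0.85%.
The interior region: TFP = 8.8 − 3.27 − 3.08 = 2.45%.
Difference = -0.85 − (2.45) = -3.3 pp.

-3.30 percentage points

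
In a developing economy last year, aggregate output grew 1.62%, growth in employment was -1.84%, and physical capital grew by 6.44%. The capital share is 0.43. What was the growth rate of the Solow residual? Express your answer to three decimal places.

-0.100%

Labor's share = 1 − 0.43 = 0.57.
Physical capital: 0.43 × 6.44 = 2.7692 pp.
Employment: 0.57 × (-1.84) = -1.0488 pp.
TFP growth = 1.62 − 1.7204 = -0.1004%.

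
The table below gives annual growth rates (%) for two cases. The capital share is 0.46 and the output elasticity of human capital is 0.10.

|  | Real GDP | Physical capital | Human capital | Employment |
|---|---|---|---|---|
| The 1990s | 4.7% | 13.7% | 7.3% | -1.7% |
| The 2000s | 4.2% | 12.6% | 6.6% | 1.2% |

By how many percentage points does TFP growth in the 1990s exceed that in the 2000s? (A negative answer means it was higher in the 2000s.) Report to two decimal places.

Labor's share = 1 − 0.46 − 0.1 = 0.44.
The 1990s: TFP = 4.7 − 6.302 − 0.73 + 0.748 = -1.584%.
The 2000s: TFP = 4.2 − 5.796 − 0.66 − 0.528 = -2.784%.
Difference = -1.584 − (-2.784) = 1.2 pp.

1.20 percentage points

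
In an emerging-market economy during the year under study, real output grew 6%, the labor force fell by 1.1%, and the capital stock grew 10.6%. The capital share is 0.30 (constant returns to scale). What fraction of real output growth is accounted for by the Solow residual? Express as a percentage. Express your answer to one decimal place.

The Solow residual accounted for 59.8% of growth.

Labor's share = 1 − 0.3 = 0.7.
The capital stock: 0.3 × 10.6 = 3.18 pp.
The labor force: 0.7 × (-1.1) = -0.77 pp.
TFP growth = 6 − 2.41 = 3.59%.
TFP share of growth = 3.59 / 6 × 100 = 59.833%.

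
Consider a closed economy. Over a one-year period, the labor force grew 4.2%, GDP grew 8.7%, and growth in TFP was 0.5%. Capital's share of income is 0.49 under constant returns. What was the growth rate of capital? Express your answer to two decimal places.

12.36%

Labor's share = 1 − 0.49 = 0.51.
gY = gA + 0.51×4.2 + 0.49×g.
0.49×g = 8.7 − 0.5 − 2.142 = 6.058.
g = 6.058 / 0.49 = 12.3633%.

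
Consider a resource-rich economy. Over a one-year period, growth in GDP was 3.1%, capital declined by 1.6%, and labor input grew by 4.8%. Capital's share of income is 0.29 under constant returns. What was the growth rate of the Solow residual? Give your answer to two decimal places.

The Solow residual grew 0.16%.

Labor's share = 1 − 0.29 = 0.71.
Capital: 0.29 × (-1.6) = -0.464 pp.
Labor input: 0.71 × 4.8 = 3.408 pp.
TFP growth = 3.1 − 2.944 = 0.156%.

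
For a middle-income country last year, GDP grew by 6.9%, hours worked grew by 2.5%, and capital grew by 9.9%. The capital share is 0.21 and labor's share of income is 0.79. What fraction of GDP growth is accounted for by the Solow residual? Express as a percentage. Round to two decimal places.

41.25%

Labor's share = 1 − 0.21 = 0.79.
Capital: 0.21 × 9.9 = 2.079 pp.
Hours worked: 0.79 × 2.5 = 1.975 pp.
TFP growth = 6.9 − 4.054 = 2.846%.
TFP share of growth = 2.846 / 6.9 × 100 = 41.2464%.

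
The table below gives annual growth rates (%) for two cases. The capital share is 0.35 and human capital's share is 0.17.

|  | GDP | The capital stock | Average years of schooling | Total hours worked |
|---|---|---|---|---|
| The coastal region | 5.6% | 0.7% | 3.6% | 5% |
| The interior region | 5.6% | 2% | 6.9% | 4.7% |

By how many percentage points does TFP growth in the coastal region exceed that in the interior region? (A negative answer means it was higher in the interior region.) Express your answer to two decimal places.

Labor's share = 1 − 0.35 − 0.17 = 0.48.
The coastal region: TFP = 5.6 − 0.245 − 0.612 − 2.4 = 2.343%.
The interior region: TFP = 5.6 − 0.7 − 1.173 − 2.256 = 1.471%.
Difference = 2.343 − (1.471) = 0.872 pp.

0.87 percentage points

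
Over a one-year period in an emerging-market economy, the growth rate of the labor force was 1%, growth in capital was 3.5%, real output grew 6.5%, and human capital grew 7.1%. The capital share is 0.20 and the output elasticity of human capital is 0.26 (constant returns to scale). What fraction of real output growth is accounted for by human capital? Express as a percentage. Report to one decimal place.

Human capital contributed 0.26 × 7.1 = 1.846 pp.
Share of growth = 1.846 / 6.5 × 100 = 28.4%.

28.4%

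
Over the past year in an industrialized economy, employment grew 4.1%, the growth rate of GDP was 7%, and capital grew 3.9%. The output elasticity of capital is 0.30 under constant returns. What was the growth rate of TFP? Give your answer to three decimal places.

Labor's share = 1 − 0.3 = 0.7.
Capital: 0.3 × 3.9 = 1.17 pp.
Employment: 0.7 × 4.1 = 2.87 pp.
TFP growth = 7 − 4.04 = 2.96%.

2.960%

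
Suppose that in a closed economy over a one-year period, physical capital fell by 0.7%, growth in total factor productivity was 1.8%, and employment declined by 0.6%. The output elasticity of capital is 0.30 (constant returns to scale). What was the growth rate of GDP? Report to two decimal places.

1.17%

Labor's share = 1 − 0.3 = 0.7.
Physical capital: 0.3 × (-0.7) = -0.21 pp.
Employment: 0.7 × (-0.6) = -0.42 pp.
Output growth = 1.8 + (-0.63) = 1.17%.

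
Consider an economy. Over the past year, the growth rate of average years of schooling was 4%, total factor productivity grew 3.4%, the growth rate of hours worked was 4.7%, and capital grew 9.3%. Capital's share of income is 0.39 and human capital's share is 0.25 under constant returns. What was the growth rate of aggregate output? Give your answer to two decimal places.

9.72%

Labor's share = 1 − 0.39 − 0.25 = 0.36.
Capital: 0.39 × 9.3 = 3.627 pp.
Average years of schooling: 0.25 × 4 = 1 pp.
Hours worked: 0.36 × 4.7 = 1.692 pp.
Output growth = 3.4 + 6.319 = 9.719%.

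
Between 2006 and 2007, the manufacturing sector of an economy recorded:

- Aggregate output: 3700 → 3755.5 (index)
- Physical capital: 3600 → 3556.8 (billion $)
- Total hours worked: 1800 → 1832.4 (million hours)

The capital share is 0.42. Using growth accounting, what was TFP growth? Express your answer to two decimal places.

Aggregate output growth = (3755.5 − 3700) / 3700 = 1.5%.
Physical capital growth = (3556.8 − 3600) / 3600 = -1.2%.
Total hours worked growth = (1832.4 − 1800) / 1800 = 1.8%.
Labor's share = 1 − 0.42 = 0.58.
Physical capital: 0.42 × (-1.2) = -0.504 pp.
Total hours worked: 0.58 × 1.8 = 1.044 pp.
TFP growth = 1.5 − 0.54 = 0.96%.

TFP grew 0.96%.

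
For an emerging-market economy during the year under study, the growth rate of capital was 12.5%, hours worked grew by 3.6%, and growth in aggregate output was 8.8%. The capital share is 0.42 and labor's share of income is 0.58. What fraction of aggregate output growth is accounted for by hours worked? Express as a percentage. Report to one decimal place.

Hours worked accounted for 23.7% of growth.

Labor's share = 1 − 0.42 = 0.58.
Hours worked contributed 0.58 × 3.6 = 2.088 pp.
Share of growth = 2.088 / 8.8 × 100 = 23.727%.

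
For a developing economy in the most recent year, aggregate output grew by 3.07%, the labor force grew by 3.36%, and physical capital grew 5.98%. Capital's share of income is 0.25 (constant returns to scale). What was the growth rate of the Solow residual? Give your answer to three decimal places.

Labor's share = 1 − 0.25 = 0.75.
Physical capital: 0.25 × 5.98 = 1.495 pp.
The labor force: 0.75 × 3.36 = 2.52 pp.
TFP growth = 3.07 − 4.015 = -0.945%.

-0.945%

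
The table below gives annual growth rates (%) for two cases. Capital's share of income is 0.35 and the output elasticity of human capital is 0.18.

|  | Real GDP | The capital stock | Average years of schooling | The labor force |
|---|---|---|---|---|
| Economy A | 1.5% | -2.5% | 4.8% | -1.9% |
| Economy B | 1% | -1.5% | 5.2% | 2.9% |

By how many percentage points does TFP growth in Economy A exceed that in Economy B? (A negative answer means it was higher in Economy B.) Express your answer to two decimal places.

Labor's share = 1 − 0.35 − 0.18 = 0.47.
Economy A: TFP = 1.5 + 0.875 − 0.864 + 0.893 = 2.404%.
Economy B: TFP = 1 + 0.525 − 0.936 − 1.363 = -0.774%.
Difference = 2.404 − (-0.774) = 3.178 pp.

3.18 percentage points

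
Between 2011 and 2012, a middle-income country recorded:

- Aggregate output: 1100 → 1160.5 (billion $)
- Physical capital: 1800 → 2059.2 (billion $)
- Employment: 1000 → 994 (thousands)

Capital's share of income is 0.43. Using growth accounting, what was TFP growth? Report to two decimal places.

-0.35%

Aggregate output growth = (1160.5 − 1100) / 1100 = 5.5%.
Physical capital growth = (2059.2 − 1800) / 1800 = 14.4%.
Employment growth = (994 − 1000) / 1000 = -0.6%.
Labor's share = 1 − 0.43 = 0.57.
Physical capital: 0.43 × 14.4 = 6.192 pp.
Employment: 0.57 × (-0.6) = -0.342 pp.
TFP growth = 5.5 − 5.85 = -0.35%.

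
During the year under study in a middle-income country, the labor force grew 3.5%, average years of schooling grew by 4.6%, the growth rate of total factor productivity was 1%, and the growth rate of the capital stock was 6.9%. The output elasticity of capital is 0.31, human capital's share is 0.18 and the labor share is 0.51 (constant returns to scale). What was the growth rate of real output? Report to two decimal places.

Real output grew 5.75%.

Labor's share = 1 − 0.31 − 0.18 = 0.51.
The capital stock: 0.31 × 6.9 = 2.139 pp.
Average years of schooling: 0.18 × 4.6 = 0.828 pp.
The labor force: 0.51 × 3.5 = 1.785 pp.
Output growth = 1 + 4.752 = 5.752%.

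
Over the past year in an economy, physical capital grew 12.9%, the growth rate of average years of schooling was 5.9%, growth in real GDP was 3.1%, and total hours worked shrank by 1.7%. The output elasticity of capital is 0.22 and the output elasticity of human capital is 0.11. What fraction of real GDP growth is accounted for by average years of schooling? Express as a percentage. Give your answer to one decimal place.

Average years of schooling accounted for 20.9% of growth.

Average years of schooling contributed 0.11 × 5.9 = 0.649 pp.
Share of growth = 0.649 / 3.1 × 100 = 20.935%.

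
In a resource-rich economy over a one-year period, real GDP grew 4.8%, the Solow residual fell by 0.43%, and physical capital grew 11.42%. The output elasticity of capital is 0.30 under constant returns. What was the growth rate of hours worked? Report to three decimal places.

2.577%

Labor's share = 1 − 0.3 = 0.7.
gY = gA + 0.3×11.42 + 0.7×g.
0.7×g = 4.8 + 0.43 − 3.426 = 1.804.
g = 1.804 / 0.7 = 2.57714%.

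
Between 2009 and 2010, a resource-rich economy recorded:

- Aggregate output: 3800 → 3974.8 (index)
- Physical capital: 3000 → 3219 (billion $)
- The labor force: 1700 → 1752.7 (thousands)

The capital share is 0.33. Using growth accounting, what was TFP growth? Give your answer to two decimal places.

Aggregate output growth = (3974.8 − 3800) / 3800 = 4.6%.
Physical capital growth = (3219 − 3000) / 3000 = 7.3%.
The labor force growth = (1752.7 − 1700) / 1700 = 3.1%.
Labor's share = 1 − 0.33 = 0.67.
Physical capital: 0.33 × 7.3 = 2.409 pp.
The labor force: 0.67 × 3.1 = 2.077 pp.
TFP growth = 4.6 − 4.486 = 0.114%.

0.11%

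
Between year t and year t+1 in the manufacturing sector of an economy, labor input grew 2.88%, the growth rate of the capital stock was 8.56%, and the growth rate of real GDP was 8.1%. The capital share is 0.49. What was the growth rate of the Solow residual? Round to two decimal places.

The Solow residual growth was 2.44%.

Labor's share = 1 − 0.49 = 0.51.
The capital stock: 0.49 × 8.56 = 4.1944 pp.
Labor input: 0.51 × 2.88 = 1.4688 pp.
TFP growth = 8.1 − 5.6632 = 2.4368%.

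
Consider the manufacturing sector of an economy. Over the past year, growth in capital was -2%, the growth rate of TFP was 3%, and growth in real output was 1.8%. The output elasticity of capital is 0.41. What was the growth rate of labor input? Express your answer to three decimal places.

-0.644%

Labor's share = 1 − 0.41 = 0.59.
gY = gA + 0.41×(-2) + 0.59×g.
0.59×g = 1.8 − 3 + 0.82 = -0.38.
g = -0.38 / 0.59 = -0.64407%.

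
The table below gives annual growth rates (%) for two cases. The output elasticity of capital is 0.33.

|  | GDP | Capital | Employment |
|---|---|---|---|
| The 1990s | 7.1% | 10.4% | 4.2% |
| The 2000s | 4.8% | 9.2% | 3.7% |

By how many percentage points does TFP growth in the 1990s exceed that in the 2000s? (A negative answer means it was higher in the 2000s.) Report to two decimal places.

Labor's share = 1 − 0.33 = 0.67.
The 1990s: TFP = 7.1 − 3.432 − 2.814 = 0.854%.
The 2000s: TFP = 4.8 − 3.036 − 2.479 = -0.715%.
Difference = 0.854 − (-0.715) = 1.569 pp.

1.57 percentage points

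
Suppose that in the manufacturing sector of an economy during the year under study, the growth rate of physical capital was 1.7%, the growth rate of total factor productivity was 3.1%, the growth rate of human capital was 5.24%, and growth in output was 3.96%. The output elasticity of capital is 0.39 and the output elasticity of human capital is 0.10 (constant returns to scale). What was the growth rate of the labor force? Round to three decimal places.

Labor's share = 1 − 0.39 − 0.1 = 0.51.
gY = gA + 0.39×1.7 + 0.1×5.24 + 0.51×g.
0.51×g = 3.96 − 3.1 − 1.187 = -0.327.
g = -0.327 / 0.51 = -0.64118%.

-0.641%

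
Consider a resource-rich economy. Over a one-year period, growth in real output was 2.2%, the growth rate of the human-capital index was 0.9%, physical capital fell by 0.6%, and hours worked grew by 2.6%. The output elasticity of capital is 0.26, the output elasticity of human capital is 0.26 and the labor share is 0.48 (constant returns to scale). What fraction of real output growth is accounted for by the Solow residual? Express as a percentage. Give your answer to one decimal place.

Labor's share = 1 − 0.26 − 0.26 = 0.48.
Physical capital: 0.26 × (-0.6) = -0.156 pp.
The human-capital index: 0.26 × 0.9 = 0.234 pp.
Hours worked: 0.48 × 2.6 = 1.248 pp.
TFP growth = 2.2 − 1.326 = 0.874%.
TFP share of growth = 0.874 / 2.2 × 100 = 39.727%.

39.7%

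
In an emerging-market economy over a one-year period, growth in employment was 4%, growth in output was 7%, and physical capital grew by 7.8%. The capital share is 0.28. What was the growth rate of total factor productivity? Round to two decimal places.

Labor's share = 1 − 0.28 = 0.72.
Physical capital: 0.28 × 7.8 = 2.184 pp.
Employment: 0.72 × 4 = 2.88 pp.
TFP growth = 7 − 5.064 = 1.936%.

1.94%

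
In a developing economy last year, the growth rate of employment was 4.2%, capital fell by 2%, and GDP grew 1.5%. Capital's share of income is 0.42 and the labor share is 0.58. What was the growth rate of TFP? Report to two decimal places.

Labor's share = 1 − 0.42 = 0.58.
Capital: 0.42 × (-2) = -0.84 pp.
Employment: 0.58 × 4.2 = 2.436 pp.
TFP growth = 1.5 − 1.596 = -0.096%.

-0.10%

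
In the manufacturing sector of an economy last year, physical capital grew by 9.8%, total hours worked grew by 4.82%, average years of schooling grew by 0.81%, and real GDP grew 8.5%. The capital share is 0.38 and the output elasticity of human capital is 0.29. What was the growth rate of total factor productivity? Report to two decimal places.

Total factor productivity grew 2.95%.

Labor's share = 1 − 0.38 − 0.29 = 0.33.
Physical capital: 0.38 × 9.8 = 3.724 pp.
Average years of schooling: 0.29 × 0.81 = 0.2349 pp.
Total hours worked: 0.33 × 4.82 = 1.5906 pp.
TFP growth = 8.5 − 5.5495 = 2.9505%.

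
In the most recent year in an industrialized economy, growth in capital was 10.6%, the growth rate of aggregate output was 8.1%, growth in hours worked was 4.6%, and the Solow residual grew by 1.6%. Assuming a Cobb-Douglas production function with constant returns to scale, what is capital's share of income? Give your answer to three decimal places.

0.317

gY = gA + α·gK + (1−α)·gL, so gY − gA − gL = α(gK − gL).
8.1 − 1.6 − 4.6 = α × (10.6 − 4.6).
1.9 = 6 α, so α = 0.31667.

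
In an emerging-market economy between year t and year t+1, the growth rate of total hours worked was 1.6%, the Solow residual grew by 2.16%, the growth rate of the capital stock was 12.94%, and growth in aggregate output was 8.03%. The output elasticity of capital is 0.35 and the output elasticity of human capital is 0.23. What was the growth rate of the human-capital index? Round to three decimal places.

The human-capital index grew 2.909%.

Labor's share = 1 − 0.35 − 0.23 = 0.42.
gY = gA + 0.35×12.94 + 0.42×1.6 + 0.23×g.
0.23×g = 8.03 − 2.16 − 5.201 = 0.669.
g = 0.669 / 0.23 = 2.9087%.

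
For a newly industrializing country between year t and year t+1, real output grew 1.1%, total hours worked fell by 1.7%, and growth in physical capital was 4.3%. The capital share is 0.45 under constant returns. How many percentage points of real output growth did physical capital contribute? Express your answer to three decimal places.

1.935 percentage points

Contribution = share × growth = 0.45 × 4.3 = 1.935 pp.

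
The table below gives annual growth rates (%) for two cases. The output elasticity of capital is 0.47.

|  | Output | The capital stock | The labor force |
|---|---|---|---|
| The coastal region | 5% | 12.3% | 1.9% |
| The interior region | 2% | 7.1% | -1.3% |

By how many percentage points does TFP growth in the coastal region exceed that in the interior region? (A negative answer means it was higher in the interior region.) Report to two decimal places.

Labor's share = 1 − 0.47 = 0.53.
The coastal region: TFP = 5 − 5.781 − 1.007 = -1.788%.
The interior region: TFP = 2 − 3.337 + 0.689 = -0.648%.
Difference = -1.788 − (-0.648) = -1.14 pp.

-1.14 percentage points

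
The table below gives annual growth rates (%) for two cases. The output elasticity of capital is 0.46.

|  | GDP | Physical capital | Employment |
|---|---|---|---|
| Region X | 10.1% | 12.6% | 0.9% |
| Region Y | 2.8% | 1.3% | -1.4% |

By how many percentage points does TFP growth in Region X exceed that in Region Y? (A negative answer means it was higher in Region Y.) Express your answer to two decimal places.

0.86 percentage points

Labor's share = 1 − 0.46 = 0.54.
Region X: TFP = 10.1 − 5.796 − 0.486 = 3.818%.
Region Y: TFP = 2.8 − 0.598 + 0.756 = 2.958%.
Difference = 3.818 − (2.958) = 0.86 pp.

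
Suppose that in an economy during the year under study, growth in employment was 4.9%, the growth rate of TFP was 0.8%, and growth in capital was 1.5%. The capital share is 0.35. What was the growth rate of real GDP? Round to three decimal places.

Labor's share = 1 − 0.35 = 0.65.
Capital: 0.35 × 1.5 = 0.525 pp.
Employment: 0.65 × 4.9 = 3.185 pp.
Output growth = 0.8 + 3.71 = 4.51%.

Real GDP grew 4.510%.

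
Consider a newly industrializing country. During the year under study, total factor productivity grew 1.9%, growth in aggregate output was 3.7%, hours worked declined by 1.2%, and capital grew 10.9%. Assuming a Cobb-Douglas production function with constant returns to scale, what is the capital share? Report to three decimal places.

gY = gA + α·gK + (1−α)·gL, so gY − gA − gL = α(gK − gL).
3.7 − 1.9 + 1.2 = α × (10.9 − (-1.2)).
3 = 12.1 α, so α = 0.24793.

α = 0.248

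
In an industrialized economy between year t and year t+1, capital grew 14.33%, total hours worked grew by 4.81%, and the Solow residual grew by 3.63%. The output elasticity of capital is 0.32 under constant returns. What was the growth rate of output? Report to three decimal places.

11.486%

Labor's share = 1 − 0.32 = 0.68.
Capital: 0.32 × 14.33 = 4.5856 pp.
Total hours worked: 0.68 × 4.81 = 3.2708 pp.
Output growth = 3.63 + 7.8564 = 11.4864%.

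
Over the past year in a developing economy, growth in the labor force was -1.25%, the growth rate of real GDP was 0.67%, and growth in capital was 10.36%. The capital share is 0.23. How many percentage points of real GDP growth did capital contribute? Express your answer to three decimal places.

2.383 pp

Contribution = share × growth = 0.23 × 10.36 = 2.3828 pp.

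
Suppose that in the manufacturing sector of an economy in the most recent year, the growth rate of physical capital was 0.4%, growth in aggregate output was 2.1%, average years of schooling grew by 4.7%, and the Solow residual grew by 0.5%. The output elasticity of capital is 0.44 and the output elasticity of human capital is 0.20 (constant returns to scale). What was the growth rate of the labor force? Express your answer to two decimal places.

Labor's share = 1 − 0.44 − 0.2 = 0.36.
gY = gA + 0.44×0.4 + 0.2×4.7 + 0.36×g.
0.36×g = 2.1 − 0.5 − 1.116 = 0.484.
g = 0.484 / 0.36 = 1.3444%.

1.34%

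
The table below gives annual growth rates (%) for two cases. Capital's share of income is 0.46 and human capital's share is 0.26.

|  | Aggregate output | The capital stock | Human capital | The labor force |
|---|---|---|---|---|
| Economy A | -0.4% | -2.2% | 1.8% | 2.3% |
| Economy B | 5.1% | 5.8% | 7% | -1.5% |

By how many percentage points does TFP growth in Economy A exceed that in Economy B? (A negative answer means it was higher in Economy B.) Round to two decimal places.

Labor's share = 1 − 0.46 − 0.26 = 0.28.
Economy A: TFP = -0.4 + 1.012 − 0.468 − 0.644 = -0.5%.
Economy B: TFP = 5.1 − 2.668 − 1.82 + 0.42 = 1.032%.
Difference = -0.5 − (1.032) = -1.532 pp.

-1.53 percentage points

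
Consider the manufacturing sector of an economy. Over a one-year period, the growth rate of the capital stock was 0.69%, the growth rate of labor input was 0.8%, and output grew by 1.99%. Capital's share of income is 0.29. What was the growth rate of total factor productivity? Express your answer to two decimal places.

1.22%

Labor's share = 1 − 0.29 = 0.71.
The capital stock: 0.29 × 0.69 = 0.2001 pp.
Labor input: 0.71 × 0.8 = 0.568 pp.
TFP growth = 1.99 − 0.7681 = 1.2219%.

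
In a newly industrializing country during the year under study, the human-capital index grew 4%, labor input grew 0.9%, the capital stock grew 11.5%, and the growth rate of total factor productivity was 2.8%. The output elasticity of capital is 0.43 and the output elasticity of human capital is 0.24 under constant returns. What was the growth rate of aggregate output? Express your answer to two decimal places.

Labor's share = 1 − 0.43 − 0.24 = 0.33.
The capital stock: 0.43 × 11.5 = 4.945 pp.
The human-capital index: 0.24 × 4 = 0.96 pp.
Labor input: 0.33 × 0.9 = 0.297 pp.
Output growth = 2.8 + 6.202 = 9.002%.

9.00%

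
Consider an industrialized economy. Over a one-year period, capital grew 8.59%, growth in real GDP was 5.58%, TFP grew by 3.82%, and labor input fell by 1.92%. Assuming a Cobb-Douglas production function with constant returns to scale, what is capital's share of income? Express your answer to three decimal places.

gY = gA + α·gK + (1−α)·gL, so gY − gA − gL = α(gK − gL).
5.58 − 3.82 + 1.92 = α × (8.59 − (-1.92)).
3.68 = 10.51 α, so α = 0.35014.

α = 0.350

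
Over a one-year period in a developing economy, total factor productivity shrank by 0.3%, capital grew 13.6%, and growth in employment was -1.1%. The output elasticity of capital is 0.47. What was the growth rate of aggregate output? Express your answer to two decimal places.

5.51%

Labor's share = 1 − 0.47 = 0.53.
Capital: 0.47 × 13.6 = 6.392 pp.
Employment: 0.53 × (-1.1) = -0.583 pp.
Output growth = -0.3 + 5.809 = 5.509%.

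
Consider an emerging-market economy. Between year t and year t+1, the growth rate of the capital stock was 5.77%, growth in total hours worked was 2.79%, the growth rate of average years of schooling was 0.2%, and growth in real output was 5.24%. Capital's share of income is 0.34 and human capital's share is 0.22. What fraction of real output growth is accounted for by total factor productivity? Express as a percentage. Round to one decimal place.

Total factor productivity accounted for 38.3% of growth.

Labor's share = 1 − 0.34 − 0.22 = 0.44.
The capital stock: 0.34 × 5.77 = 1.9618 pp.
Average years of schooling: 0.22 × 0.2 = 0.044 pp.
Total hours worked: 0.44 × 2.79 = 1.2276 pp.
TFP growth = 5.24 − 3.2334 = 2.0066%.
TFP share of growth = 2.0066 / 5.24 × 100 = 38.294%.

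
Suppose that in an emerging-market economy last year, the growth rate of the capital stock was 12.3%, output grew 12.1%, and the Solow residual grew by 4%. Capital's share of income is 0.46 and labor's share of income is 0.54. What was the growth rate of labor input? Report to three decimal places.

Labor's share = 1 − 0.46 = 0.54.
gY = gA + 0.46×12.3 + 0.54×g.
0.54×g = 12.1 − 4 − 5.658 = 2.442.
g = 2.442 / 0.54 = 4.52222%.

4.522%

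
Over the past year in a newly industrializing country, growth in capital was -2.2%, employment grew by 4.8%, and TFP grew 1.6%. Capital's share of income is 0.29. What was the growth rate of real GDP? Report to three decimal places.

Labor's share = 1 − 0.29 = 0.71.
Capital: 0.29 × (-2.2) = -0.638 pp.
Employment: 0.71 × 4.8 = 3.408 pp.
Output growth = 1.6 + 2.77 = 4.37%.

Real GDP growth was 4.370%.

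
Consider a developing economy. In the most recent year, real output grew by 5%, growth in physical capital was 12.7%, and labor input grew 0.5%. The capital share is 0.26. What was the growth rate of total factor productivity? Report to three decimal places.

Labor's share = 1 − 0.26 = 0.74.
Physical capital: 0.26 × 12.7 = 3.302 pp.
Labor input: 0.74 × 0.5 = 0.37 pp.
TFP growth = 5 − 3.672 = 1.328%.

1.328%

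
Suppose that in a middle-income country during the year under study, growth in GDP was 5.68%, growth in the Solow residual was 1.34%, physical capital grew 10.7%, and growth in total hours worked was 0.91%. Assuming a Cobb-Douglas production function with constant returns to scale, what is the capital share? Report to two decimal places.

gY = gA + α·gK + (1−α)·gL, so gY − gA − gL = α(gK − gL).
5.68 − 1.34 − 0.91 = α × (10.7 − 0.91).
3.43 = 9.79 α, so α = 0.3504.

The capital share is 0.35.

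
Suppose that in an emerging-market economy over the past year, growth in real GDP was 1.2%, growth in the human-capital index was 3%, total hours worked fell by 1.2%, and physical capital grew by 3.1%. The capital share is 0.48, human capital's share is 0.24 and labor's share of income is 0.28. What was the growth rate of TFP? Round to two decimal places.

-0.67%

Labor's share = 1 − 0.48 − 0.24 = 0.28.
Physical capital: 0.48 × 3.1 = 1.488 pp.
The human-capital index: 0.24 × 3 = 0.72 pp.
Total hours worked: 0.28 × (-1.2) = -0.336 pp.
TFP growth = 1.2 − 1.872 = -0.672%.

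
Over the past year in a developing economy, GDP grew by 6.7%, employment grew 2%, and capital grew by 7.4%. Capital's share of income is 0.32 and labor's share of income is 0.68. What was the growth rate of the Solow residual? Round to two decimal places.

Labor's share = 1 − 0.32 = 0.68.
Capital: 0.32 × 7.4 = 2.368 pp.
Employment: 0.68 × 2 = 1.36 pp.
TFP growth = 6.7 − 3.728 = 2.972%.

2.97%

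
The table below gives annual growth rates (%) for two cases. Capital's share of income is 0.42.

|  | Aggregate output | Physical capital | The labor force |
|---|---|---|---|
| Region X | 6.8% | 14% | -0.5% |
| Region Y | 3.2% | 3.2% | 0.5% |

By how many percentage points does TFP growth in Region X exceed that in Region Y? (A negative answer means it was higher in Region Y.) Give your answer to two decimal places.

Labor's share = 1 − 0.42 = 0.58.
Region X: TFP = 6.8 − 5.88 + 0.29 = 1.21%.
Region Y: TFP = 3.2 − 1.344 − 0.29 = 1.566%.
Difference = 1.21 − (1.566) = -0.356 pp.

-0.36 percentage points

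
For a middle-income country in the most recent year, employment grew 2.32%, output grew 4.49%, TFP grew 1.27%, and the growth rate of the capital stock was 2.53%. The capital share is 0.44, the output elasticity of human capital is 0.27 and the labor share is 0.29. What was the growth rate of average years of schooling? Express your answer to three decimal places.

Labor's share = 1 − 0.44 − 0.27 = 0.29.
gY = gA + 0.44×2.53 + 0.29×2.32 + 0.27×g.
0.27×g = 4.49 − 1.27 − 1.786 = 1.434.
g = 1.434 / 0.27 = 5.31111%.

Average years of schooling grew 5.311%.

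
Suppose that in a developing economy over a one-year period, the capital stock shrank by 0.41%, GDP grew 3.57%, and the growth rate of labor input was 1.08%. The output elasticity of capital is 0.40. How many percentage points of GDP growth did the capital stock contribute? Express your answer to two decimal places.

Contribution = share × growth = 0.4 × (-0.41) = -0.164 pp.

-0.16 pp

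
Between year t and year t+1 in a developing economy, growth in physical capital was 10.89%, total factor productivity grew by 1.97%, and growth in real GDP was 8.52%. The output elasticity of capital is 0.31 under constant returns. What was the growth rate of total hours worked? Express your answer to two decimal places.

Labor's share = 1 − 0.31 = 0.69.
gY = gA + 0.31×10.89 + 0.69×g.
0.69×g = 8.52 − 1.97 − 3.3759 = 3.1741.
g = 3.1741 / 0.69 = 4.6001%.

4.60%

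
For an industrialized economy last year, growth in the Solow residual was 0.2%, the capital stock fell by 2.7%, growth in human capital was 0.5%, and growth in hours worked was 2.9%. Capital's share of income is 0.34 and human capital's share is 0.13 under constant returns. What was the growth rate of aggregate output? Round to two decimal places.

0.88%

Labor's share = 1 − 0.34 − 0.13 = 0.53.
The capital stock: 0.34 × (-2.7) = -0.918 pp.
Human capital: 0.13 × 0.5 = 0.065 pp.
Hours worked: 0.53 × 2.9 = 1.537 pp.
Output growth = 0.2 + 0.684 = 0.884%.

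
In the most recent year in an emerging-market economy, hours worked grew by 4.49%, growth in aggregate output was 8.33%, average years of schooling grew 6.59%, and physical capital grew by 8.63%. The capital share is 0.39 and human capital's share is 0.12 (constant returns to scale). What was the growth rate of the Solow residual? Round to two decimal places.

The Solow residual growth was 1.97%.

Labor's share = 1 − 0.39 − 0.12 = 0.49.
Physical capital: 0.39 × 8.63 = 3.3657 pp.
Average years of schooling: 0.12 × 6.59 = 0.7908 pp.
Hours worked: 0.49 × 4.49 = 2.2001 pp.
TFP growth = 8.33 − 6.3566 = 1.9734%.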